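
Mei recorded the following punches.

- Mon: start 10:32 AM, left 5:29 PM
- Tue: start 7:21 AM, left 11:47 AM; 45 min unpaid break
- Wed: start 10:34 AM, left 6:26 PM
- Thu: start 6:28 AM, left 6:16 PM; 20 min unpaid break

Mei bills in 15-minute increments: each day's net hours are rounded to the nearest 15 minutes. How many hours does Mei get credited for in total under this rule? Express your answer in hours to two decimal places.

30.00 hours

Mon: 10:32 AM–5:29 PM = 6 h 57 min → rounds to 7 h 0 min
Tue: 7:21 AM–11:47 AM = 4 h 26 min − 45 min = 3 h 41 min → rounds to 3 h 45 min
Wed: 10:34 AM–6:26 PM = 7 h 52 min → rounds to 7 h 45 min
Thu: 6:28 AM–6:16 PM = 11 h 48 min − 20 min = 11 h 28 min → rounds to 11 h 30 min
Total credited: 30 h 0 min.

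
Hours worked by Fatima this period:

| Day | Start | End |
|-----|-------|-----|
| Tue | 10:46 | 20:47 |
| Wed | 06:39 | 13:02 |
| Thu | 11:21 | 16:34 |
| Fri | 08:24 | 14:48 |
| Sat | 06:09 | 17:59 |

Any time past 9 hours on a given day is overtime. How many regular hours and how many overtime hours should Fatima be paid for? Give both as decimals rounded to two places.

Tue: 10:46–20:47 = 10 h 1 min
Wed: 06:39–13:02 = 6 h 23 min
Thu: 11:21–16:34 = 5 h 13 min
Fri: 08:24–14:48 = 6 h 24 min
Sat: 06:09–17:59 = 11 h 50 min
Tue reg 9 h 0 min / OT 1 h 1 min; Wed reg 6 h 23 min / OT 0 h 0 min; Thu reg 5 h 13 min / OT 0 h 0 min; Fri reg 6 h 24 min / OT 0 h 0 min; Sat reg 9 h 0 min / OT 2 h 50 min.
Totals: regular 36 h 0 min, overtime 3 h 51 min.

Regular 36.00 hours, overtime 3.85 hours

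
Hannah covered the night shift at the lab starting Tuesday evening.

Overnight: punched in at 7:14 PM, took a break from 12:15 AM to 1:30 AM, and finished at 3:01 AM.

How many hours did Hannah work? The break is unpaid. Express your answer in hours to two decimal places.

Overnight: 7:14 PM → midnight = 4 h 46 min; midnight → 3:01 AM = 3 h 1 min; span 7 h 47 min; less 75 min break → 6 h 32 min

6.53 hours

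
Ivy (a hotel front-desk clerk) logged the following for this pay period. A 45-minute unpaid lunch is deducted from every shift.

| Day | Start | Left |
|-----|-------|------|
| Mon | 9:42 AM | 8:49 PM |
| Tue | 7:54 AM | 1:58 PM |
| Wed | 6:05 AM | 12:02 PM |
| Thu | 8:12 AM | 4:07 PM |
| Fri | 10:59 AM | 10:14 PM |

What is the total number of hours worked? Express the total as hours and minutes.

38 h 33 min

Mon: 9:42 AM–8:49 PM = 11 h 7 min; less 45 min break → 10 h 22 min
Tue: 7:54 AM–1:58 PM = 6 h 4 min; less 45 min break → 5 h 19 min
Wed: 6:05 AM–12:02 PM = 5 h 57 min; less 45 min break → 5 h 12 min
Thu: 8:12 AM–4:07 PM = 7 h 55 min; less 45 min break → 7 h 10 min
Fri: 10:59 AM–10:14 PM = 11 h 15 min; less 45 min break → 10 h 30 min
Total: 10 h 22 min + 5 h 19 min + 5 h 12 min + 7 h 10 min + 10 h 30 min = 38 h 33 min.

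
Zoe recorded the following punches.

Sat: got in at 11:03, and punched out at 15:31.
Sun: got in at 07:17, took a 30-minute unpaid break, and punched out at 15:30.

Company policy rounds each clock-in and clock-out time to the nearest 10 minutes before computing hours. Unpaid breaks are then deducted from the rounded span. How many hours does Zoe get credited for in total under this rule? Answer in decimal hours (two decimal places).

Sat: in 11:03→11:00, out 15:31→15:30; 4 h 30 min
Sun: in 07:17→07:20, out 15:30→15:30; 8 h 10 min − 30 min = 7 h 40 min
Total credited: 12 h 10 min.

12.17 hours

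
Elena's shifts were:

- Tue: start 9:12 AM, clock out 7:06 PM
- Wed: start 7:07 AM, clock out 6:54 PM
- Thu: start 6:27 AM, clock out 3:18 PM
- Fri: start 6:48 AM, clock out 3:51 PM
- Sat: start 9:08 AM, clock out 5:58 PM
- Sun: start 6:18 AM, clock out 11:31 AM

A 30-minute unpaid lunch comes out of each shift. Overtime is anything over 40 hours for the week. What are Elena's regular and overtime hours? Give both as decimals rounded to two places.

Regular 40.00 hours, overtime 10.63 hours

Tue: 9:12 AM–7:06 PM = 9 h 54 min; less 30 min break → 9 h 24 min
Wed: 7:07 AM–6:54 PM = 11 h 47 min; less 30 min break → 11 h 17 min
Thu: 6:27 AM–3:18 PM = 8 h 51 min; less 30 min break → 8 h 21 min
Fri: 6:48 AM–3:51 PM = 9 h 3 min; less 30 min break → 8 h 33 min
Sat: 9:08 AM–5:58 PM = 8 h 50 min; less 30 min break → 8 h 20 min
Sun: 6:18 AM–11:31 AM = 5 h 13 min; less 30 min break → 4 h 43 min
Total worked: 50 h 38 min = 50.63 h.
Threshold 40 h → overtime 10 h 38 min, regular 40 h 0 min.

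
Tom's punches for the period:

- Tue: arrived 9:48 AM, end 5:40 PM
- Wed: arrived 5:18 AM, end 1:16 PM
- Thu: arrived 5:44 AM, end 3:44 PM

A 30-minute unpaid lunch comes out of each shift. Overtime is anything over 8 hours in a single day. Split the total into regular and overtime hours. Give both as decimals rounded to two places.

Regular 22.83 hours, overtime 1.50 hours

Tue: 9:48 AM–5:40 PM = 7 h 52 min; less 30 min break → 7 h 22 min
Wed: 5:18 AM–1:16 PM = 7 h 58 min; less 30 min break → 7 h 28 min
Thu: 5:44 AM–3:44 PM = 10 h 0 min; less 30 min break → 9 h 30 min
Tue reg 7 h 22 min / OT 0 h 0 min; Wed reg 7 h 28 min / OT 0 h 0 min; Thu reg 8 h 0 min / OT 1 h 30 min.
Totals: regular 22 h 50 min, overtime 1 h 30 min.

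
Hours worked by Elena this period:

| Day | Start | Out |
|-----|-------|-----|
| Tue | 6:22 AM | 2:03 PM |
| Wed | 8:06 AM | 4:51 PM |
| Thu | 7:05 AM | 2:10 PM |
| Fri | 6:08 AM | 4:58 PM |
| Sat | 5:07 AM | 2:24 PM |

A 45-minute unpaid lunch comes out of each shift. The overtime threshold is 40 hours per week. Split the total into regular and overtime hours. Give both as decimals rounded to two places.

Regular 39.88 hours, overtime 0.00 hours

Tue: 6:22 AM–2:03 PM = 7 h 41 min; less 45 min break → 6 h 56 min
Wed: 8:06 AM–4:51 PM = 8 h 45 min; less 45 min break → 8 h 0 min
Thu: 7:05 AM–2:10 PM = 7 h 5 min; less 45 min break → 6 h 20 min
Fri: 6:08 AM–4:58 PM = 10 h 50 min; less 45 min break → 10 h 5 min
Sat: 5:07 AM–2:24 PM = 9 h 17 min; less 45 min break → 8 h 32 min
Total worked: 39 h 53 min = 39.88 h.
Threshold 40 h → overtime 0 h 0 min, regular 39 h 53 min.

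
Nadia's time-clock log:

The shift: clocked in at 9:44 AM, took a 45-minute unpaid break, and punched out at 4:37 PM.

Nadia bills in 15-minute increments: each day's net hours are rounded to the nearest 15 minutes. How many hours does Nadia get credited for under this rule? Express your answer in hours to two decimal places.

6.25 hours

The shift: 9:44 AM–4:37 PM = 6 h 53 min − 45 min = 6 h 8 min → rounds to 6 h 15 min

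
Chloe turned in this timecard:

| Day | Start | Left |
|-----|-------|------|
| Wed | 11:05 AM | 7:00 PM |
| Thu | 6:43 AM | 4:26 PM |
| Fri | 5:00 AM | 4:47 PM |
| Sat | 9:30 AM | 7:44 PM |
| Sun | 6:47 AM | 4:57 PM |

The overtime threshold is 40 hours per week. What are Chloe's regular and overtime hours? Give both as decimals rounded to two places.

Regular 40.00 hours, overtime 9.82 hours

Wed: 11:05 AM–7:00 PM = 7 h 55 min
Thu: 6:43 AM–4:26 PM = 9 h 43 min
Fri: 5:00 AM–4:47 PM = 11 h 47 min
Sat: 9:30 AM–7:44 PM = 10 h 14 min
Sun: 6:47 AM–4:57 PM = 10 h 10 min
Total worked: 49 h 49 min = 49.82 h.
Threshold 40 h → overtime 9 h 49 min, regular 40 h 0 min.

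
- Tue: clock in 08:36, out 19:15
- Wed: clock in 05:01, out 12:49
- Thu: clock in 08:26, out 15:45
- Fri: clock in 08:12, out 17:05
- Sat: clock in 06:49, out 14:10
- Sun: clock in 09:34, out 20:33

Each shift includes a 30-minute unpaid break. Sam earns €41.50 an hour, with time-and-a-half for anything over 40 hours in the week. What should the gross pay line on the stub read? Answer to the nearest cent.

Tue: 08:36–19:15 = 10 h 39 min; less 30 min break → 10 h 9 min
Wed: 05:01–12:49 = 7 h 48 min; less 30 min break → 7 h 18 min
Thu: 08:26–15:45 = 7 h 19 min; less 30 min break → 6 h 49 min
Fri: 08:12–17:05 = 8 h 53 min; less 30 min break → 8 h 23 min
Sat: 06:49–14:10 = 7 h 21 min; less 30 min break → 6 h 51 min
Sun: 09:34–20:33 = 10 h 59 min; less 30 min break → 10 h 29 min
Total worked: 49 h 59 min = 2999 min.
Regular 40 h 0 min = 2400 min at €41.50/h; overtime 9 h 59 min = 599 min at €62.25/h.
Pay = (2400 × €41.50 + 599 × €62.25) ÷ 60 = €2281.46.

€2281.46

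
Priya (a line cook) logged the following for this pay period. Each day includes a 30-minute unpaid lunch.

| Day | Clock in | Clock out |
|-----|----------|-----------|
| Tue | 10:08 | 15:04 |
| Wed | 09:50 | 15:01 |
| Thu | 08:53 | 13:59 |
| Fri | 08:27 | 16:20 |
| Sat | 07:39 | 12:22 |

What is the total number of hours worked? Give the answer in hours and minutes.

25 h 19 min

Tue: 10:08–15:04 = 4 h 56 min; less 30 min break → 4 h 26 min
Wed: 09:50–15:01 = 5 h 11 min; less 30 min break → 4 h 41 min
Thu: 08:53–13:59 = 5 h 6 min; less 30 min break → 4 h 36 min
Fri: 08:27–16:20 = 7 h 53 min; less 30 min break → 7 h 23 min
Sat: 07:39–12:22 = 4 h 43 min; less 30 min break → 4 h 13 min
Total: 4 h 26 min + 4 h 41 min + 4 h 36 min + 7 h 23 min + 4 h 13 min = 25 h 19 min.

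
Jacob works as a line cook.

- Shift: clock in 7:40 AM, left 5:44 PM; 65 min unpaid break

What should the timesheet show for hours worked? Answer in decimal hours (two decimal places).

8.98 hours

Shift: 7:40 AM–5:44 PM = 10 h 4 min; less 65 min break → 8 h 59 min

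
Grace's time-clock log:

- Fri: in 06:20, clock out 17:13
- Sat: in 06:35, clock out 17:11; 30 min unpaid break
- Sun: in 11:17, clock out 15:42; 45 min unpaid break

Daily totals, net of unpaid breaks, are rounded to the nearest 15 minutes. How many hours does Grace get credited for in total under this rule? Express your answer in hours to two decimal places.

Fri: 06:20–17:13 = 10 h 53 min → rounds to 11 h 0 min
Sat: 06:35–17:11 = 10 h 36 min − 30 min = 10 h 6 min → rounds to 10 h 0 min
Sun: 11:17–15:42 = 4 h 25 min − 45 min = 3 h 40 min → rounds to 3 h 45 min
Total credited: 24 h 45 min.

24.75 hours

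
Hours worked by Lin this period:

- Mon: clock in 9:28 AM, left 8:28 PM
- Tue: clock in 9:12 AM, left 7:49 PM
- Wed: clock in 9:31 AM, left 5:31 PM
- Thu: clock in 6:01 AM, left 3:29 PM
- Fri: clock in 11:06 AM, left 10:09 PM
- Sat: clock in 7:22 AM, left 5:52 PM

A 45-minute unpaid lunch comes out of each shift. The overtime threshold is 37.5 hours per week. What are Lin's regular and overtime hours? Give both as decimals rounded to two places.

Mon: 9:28 AM–8:28 PM = 11 h 0 min; less 45 min break → 10 h 15 min
Tue: 9:12 AM–7:49 PM = 10 h 37 min; less 45 min break → 9 h 52 min
Wed: 9:31 AM–5:31 PM = 8 h 0 min; less 45 min break → 7 h 15 min
Thu: 6:01 AM–3:29 PM = 9 h 28 min; less 45 min break → 8 h 43 min
Fri: 11:06 AM–10:09 PM = 11 h 3 min; less 45 min break → 10 h 18 min
Sat: 7:22 AM–5:52 PM = 10 h 30 min; less 45 min break → 9 h 45 min
Total worked: 56 h 8 min = 56.13 h.
Threshold 37.5 h → overtime 18 h 38 min, regular 37 h 30 min.

Regular 37.50 hours, overtime 18.63 hours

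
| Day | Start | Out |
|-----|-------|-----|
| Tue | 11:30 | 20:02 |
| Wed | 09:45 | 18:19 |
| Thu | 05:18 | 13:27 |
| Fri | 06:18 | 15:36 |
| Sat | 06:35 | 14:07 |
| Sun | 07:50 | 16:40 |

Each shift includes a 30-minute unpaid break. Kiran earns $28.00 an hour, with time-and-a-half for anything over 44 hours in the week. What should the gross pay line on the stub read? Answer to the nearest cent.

Tue: 11:30–20:02 = 8 h 32 min; less 30 min break → 8 h 2 min
Wed: 09:45–18:19 = 8 h 34 min; less 30 min break → 8 h 4 min
Thu: 05:18–13:27 = 8 h 9 min; less 30 min break → 7 h 39 min
Fri: 06:18–15:36 = 9 h 18 min; less 30 min break → 8 h 48 min
Sat: 06:35–14:07 = 7 h 32 min; less 30 min break → 7 h 2 min
Sun: 07:50–16:40 = 8 h 50 min; less 30 min break → 8 h 20 min
Total worked: 47 h 55 min = 2875 min.
Regular 44 h 0 min = 2640 min at $28.00/h; overtime 3 h 55 min = 235 min at $42.00/h.
Pay = (2640 × $28.00 + 235 × $42.00) ÷ 60 = $1396.50.

$1396.50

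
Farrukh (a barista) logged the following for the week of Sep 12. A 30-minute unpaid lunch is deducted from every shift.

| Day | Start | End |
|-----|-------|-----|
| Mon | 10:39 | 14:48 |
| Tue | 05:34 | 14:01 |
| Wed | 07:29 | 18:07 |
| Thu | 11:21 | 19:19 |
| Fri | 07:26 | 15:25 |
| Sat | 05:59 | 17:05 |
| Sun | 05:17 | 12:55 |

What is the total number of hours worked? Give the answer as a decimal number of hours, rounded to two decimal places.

Mon: 10:39–14:48 = 4 h 9 min; less 30 min break → 3 h 39 min
Tue: 05:34–14:01 = 8 h 27 min; less 30 min break → 7 h 57 min
Wed: 07:29–18:07 = 10 h 38 min; less 30 min break → 10 h 8 min
Thu: 11:21–19:19 = 7 h 58 min; less 30 min break → 7 h 28 min
Fri: 07:26–15:25 = 7 h 59 min; less 30 min break → 7 h 29 min
Sat: 05:59–17:05 = 11 h 6 min; less 30 min break → 10 h 36 min
Sun: 05:17–12:55 = 7 h 38 min; less 30 min break → 7 h 8 min
Total: 3 h 39 min + 7 h 57 min + 10 h 8 min + 7 h 28 min + 7 h 29 min + 10 h 36 min + 7 h 8 min = 54 h 25 min.

54.42 hours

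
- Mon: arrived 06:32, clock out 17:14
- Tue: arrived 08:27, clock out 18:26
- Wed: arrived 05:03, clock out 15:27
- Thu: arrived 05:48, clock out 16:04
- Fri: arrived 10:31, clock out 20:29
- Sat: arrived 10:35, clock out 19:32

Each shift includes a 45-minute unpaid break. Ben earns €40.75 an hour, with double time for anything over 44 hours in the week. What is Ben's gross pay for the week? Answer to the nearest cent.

Mon: 06:32–17:14 = 10 h 42 min; less 45 min break → 9 h 57 min
Tue: 08:27–18:26 = 9 h 59 min; less 45 min break → 9 h 14 min
Wed: 05:03–15:27 = 10 h 24 min; less 45 min break → 9 h 39 min
Thu: 05:48–16:04 = 10 h 16 min; less 45 min break → 9 h 31 min
Fri: 10:31–20:29 = 9 h 58 min; less 45 min break → 9 h 13 min
Sat: 10:35–19:32 = 8 h 57 min; less 45 min break → 8 h 12 min
Total worked: 55 h 46 min = 3346 min.
Regular 44 h 0 min = 2640 min at €40.75/h; overtime 11 h 46 min = 706 min at €81.50/h.
Pay = (2640 × €40.75 + 706 × €81.50) ÷ 60 = €2751.98.

€2751.98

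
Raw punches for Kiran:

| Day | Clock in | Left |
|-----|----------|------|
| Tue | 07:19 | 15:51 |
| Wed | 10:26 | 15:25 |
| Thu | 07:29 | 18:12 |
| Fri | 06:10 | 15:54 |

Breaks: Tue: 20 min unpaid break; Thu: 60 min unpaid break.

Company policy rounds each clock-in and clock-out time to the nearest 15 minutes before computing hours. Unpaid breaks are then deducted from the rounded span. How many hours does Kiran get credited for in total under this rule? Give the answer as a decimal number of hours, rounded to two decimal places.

Tue: in 07:19→07:15, out 15:51→15:45; 8 h 30 min − 20 min = 8 h 10 min
Wed: in 10:26→10:30, out 15:25→15:30; 5 h 0 min
Thu: in 07:29→07:30, out 18:12→18:15; 10 h 45 min − 60 min = 9 h 45 min
Fri: in 06:10→06:15, out 15:54→16:00; 9 h 45 min
Total credited: 32 h 40 min.

32.67 hours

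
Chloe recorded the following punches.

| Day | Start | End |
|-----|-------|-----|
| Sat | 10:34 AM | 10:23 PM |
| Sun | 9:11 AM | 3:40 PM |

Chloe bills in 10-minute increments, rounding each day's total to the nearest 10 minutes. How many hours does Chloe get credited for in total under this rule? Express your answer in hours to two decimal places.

Sat: 10:34 AM–10:23 PM = 11 h 49 min → rounds to 11 h 50 min
Sun: 9:11 AM–3:40 PM = 6 h 29 min → rounds to 6 h 30 min
Total credited: 18 h 20 min.

18.33 hours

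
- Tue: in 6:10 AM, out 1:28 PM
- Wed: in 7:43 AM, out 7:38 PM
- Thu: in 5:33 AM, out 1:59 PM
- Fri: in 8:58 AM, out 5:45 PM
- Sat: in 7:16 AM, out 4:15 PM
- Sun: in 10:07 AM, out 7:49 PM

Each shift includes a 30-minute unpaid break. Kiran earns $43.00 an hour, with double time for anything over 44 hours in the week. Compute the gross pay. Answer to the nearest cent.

Tue: 6:10 AM–1:28 PM = 7 h 18 min; less 30 min break → 6 h 48 min
Wed: 7:43 AM–7:38 PM = 11 h 55 min; less 30 min break → 11 h 25 min
Thu: 5:33 AM–1:59 PM = 8 h 26 min; less 30 min break → 7 h 56 min
Fri: 8:58 AM–5:45 PM = 8 h 47 min; less 30 min break → 8 h 17 min
Sat: 7:16 AM–4:15 PM = 8 h 59 min; less 30 min break → 8 h 29 min
Sun: 10:07 AM–7:49 PM = 9 h 42 min; less 30 min break → 9 h 12 min
Total worked: 52 h 7 min = 3127 min.
Regular 44 h 0 min = 2640 min at $43.00/h; overtime 8 h 7 min = 487 min at $86.00/h.
Pay = (2640 × $43.00 + 487 × $86.00) ÷ 60 = $2590.03.

$2590.03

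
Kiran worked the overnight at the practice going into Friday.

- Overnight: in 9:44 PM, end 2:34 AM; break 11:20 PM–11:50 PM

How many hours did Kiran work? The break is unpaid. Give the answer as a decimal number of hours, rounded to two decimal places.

4.33 hours

Overnight: 9:44 PM → midnight = 2 h 16 min; midnight → 2:34 AM = 2 h 34 min; span 4 h 50 min; less 30 min break → 4 h 20 min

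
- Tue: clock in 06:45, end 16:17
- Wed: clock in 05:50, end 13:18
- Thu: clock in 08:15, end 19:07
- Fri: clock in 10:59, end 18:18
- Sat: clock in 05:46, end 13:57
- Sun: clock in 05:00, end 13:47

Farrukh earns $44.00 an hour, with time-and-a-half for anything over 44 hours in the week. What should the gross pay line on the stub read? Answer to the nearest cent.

$2473.90

Tue: 06:45–16:17 = 9 h 32 min
Wed: 05:50–13:18 = 7 h 28 min
Thu: 08:15–19:07 = 10 h 52 min
Fri: 10:59–18:18 = 7 h 19 min
Sat: 05:46–13:57 = 8 h 11 min
Sun: 05:00–13:47 = 8 h 47 min
Total worked: 52 h 9 min = 3129 min.
Regular 44 h 0 min = 2640 min at $44.00/h; overtime 8 h 9 min = 489 min at $66.00/h.
Pay = (2640 × $44.00 + 489 × $66.00) ÷ 60 = $2473.90.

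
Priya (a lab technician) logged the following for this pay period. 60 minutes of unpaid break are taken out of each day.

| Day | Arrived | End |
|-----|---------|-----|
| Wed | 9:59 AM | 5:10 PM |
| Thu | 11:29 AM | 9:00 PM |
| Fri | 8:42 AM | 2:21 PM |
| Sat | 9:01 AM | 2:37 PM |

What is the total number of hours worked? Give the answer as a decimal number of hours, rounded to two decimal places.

23.95 hours

Wed: 9:59 AM–5:10 PM = 7 h 11 min; less 60 min break → 6 h 11 min
Thu: 11:29 AM–9:00 PM = 9 h 31 min; less 60 min break → 8 h 31 min
Fri: 8:42 AM–2:21 PM = 5 h 39 min; less 60 min break → 4 h 39 min
Sat: 9:01 AM–2:37 PM = 5 h 36 min; less 60 min break → 4 h 36 min
Total: 6 h 11 min + 8 h 31 min + 4 h 39 min + 4 h 36 min = 23 h 57 min.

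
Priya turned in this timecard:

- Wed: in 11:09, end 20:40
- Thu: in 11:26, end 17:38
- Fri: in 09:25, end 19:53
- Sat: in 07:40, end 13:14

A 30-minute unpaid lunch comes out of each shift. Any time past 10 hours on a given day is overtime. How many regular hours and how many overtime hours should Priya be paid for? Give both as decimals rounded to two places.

Wed: 11:09–20:40 = 9 h 31 min; less 30 min break → 9 h 1 min
Thu: 11:26–17:38 = 6 h 12 min; less 30 min break → 5 h 42 min
Fri: 09:25–19:53 = 10 h 28 min; less 30 min break → 9 h 58 min
Sat: 07:40–13:14 = 5 h 34 min; less 30 min break → 5 h 4 min
Wed reg 9 h 1 min / OT 0 h 0 min; Thu reg 5 h 42 min / OT 0 h 0 min; Fri reg 9 h 58 min / OT 0 h 0 min; Sat reg 5 h 4 min / OT 0 h 0 min.
Totals: regular 29 h 45 min, overtime 0 h 0 min.

Regular 29.75 hours, overtime 0.00 hours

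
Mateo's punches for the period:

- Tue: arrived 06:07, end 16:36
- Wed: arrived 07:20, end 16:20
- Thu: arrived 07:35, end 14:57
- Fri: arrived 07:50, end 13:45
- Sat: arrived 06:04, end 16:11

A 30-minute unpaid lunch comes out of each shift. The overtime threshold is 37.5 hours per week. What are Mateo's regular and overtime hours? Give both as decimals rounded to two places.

Tue: 06:07–16:36 = 10 h 29 min; less 30 min break → 9 h 59 min
Wed: 07:20–16:20 = 9 h 0 min; less 30 min break → 8 h 30 min
Thu: 07:35–14:57 = 7 h 22 min; less 30 min break → 6 h 52 min
Fri: 07:50–13:45 = 5 h 55 min; less 30 min break → 5 h 25 min
Sat: 06:04–16:11 = 10 h 7 min; less 30 min break → 9 h 37 min
Total worked: 40 h 23 min = 40.38 h.
Threshold 37.5 h → overtime 2 h 53 min, regular 37 h 30 min.

Regular 37.50 hours, overtime 2.88 hours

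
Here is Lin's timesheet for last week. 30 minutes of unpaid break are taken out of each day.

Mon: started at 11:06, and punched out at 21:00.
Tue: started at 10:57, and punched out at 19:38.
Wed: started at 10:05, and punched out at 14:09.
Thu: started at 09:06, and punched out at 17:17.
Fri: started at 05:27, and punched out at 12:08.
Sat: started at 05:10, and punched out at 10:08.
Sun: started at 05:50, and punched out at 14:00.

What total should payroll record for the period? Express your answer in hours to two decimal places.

Mon: 11:06–21:00 = 9 h 54 min; less 30 min break → 9 h 24 min
Tue: 10:57–19:38 = 8 h 41 min; less 30 min break → 8 h 11 min
Wed: 10:05–14:09 = 4 h 4 min; less 30 min break → 3 h 34 min
Thu: 09:06–17:17 = 8 h 11 min; less 30 min break → 7 h 41 min
Fri: 05:27–12:08 = 6 h 41 min; less 30 min break → 6 h 11 min
Sat: 05:10–10:08 = 4 h 58 min; less 30 min break → 4 h 28 min
Sun: 05:50–14:00 = 8 h 10 min; less 30 min break → 7 h 40 min
Total: 9 h 24 min + 8 h 11 min + 3 h 34 min + 7 h 41 min + 6 h 11 min + 4 h 28 min + 7 h 40 min = 47 h 9 min.

47.15 hours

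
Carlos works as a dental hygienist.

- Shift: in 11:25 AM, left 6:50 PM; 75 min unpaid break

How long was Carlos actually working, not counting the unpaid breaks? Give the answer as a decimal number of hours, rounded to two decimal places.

Shift: 11:25 AM–6:50 PM = 7 h 25 min; less 75 min break → 6 h 10 min

6.17 hours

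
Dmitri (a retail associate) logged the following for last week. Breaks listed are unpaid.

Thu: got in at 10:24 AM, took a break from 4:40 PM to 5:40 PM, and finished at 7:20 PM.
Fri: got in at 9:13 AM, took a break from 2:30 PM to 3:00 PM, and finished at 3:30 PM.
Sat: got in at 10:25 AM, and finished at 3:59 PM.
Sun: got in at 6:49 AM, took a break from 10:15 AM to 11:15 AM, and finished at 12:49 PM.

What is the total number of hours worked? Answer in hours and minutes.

24 h 17 min

Thu: 10:24 AM–7:20 PM = 8 h 56 min; less 60 min break → 7 h 56 min
Fri: 9:13 AM–3:30 PM = 6 h 17 min; less 30 min break → 5 h 47 min
Sat: 10:25 AM–3:59 PM = 5 h 34 min
Sun: 6:49 AM–12:49 PM = 6 h 0 min; less 60 min break → 5 h 0 min
Total: 7 h 56 min + 5 h 47 min + 5 h 34 min + 5 h 0 min = 24 h 17 min.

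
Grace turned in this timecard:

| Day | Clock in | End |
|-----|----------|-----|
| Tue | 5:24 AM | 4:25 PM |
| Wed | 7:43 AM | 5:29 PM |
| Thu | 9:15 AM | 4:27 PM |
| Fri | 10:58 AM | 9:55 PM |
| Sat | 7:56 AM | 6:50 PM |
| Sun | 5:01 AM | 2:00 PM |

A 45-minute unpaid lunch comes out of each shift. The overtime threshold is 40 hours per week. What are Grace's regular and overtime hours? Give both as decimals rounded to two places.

Tue: 5:24 AM–4:25 PM = 11 h 1 min; less 45 min break → 10 h 16 min
Wed: 7:43 AM–5:29 PM = 9 h 46 min; less 45 min break → 9 h 1 min
Thu: 9:15 AM–4:27 PM = 7 h 12 min; less 45 min break → 6 h 27 min
Fri: 10:58 AM–9:55 PM = 10 h 57 min; less 45 min break → 10 h 12 min
Sat: 7:56 AM–6:50 PM = 10 h 54 min; less 45 min break → 10 h 9 min
Sun: 5:01 AM–2:00 PM = 8 h 59 min; less 45 min break → 8 h 14 min
Total worked: 54 h 19 min = 54.32 h.
Threshold 40 h → overtime 14 h 19 min, regular 40 h 0 min.

Regular 40.00 hours, overtime 14.32 hours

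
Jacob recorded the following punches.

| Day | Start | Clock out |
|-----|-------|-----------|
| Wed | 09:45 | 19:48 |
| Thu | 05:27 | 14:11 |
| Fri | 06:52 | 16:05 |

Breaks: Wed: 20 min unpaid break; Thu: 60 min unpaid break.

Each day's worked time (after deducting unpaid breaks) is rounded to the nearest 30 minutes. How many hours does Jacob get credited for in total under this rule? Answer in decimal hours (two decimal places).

26.00 hours

Wed: 09:45–19:48 = 10 h 3 min − 20 min = 9 h 43 min → rounds to 9 h 30 min
Thu: 05:27–14:11 = 8 h 44 min − 60 min = 7 h 44 min → rounds to 7 h 30 min
Fri: 06:52–16:05 = 9 h 13 min → rounds to 9 h 0 min
Total credited: 26 h 0 min.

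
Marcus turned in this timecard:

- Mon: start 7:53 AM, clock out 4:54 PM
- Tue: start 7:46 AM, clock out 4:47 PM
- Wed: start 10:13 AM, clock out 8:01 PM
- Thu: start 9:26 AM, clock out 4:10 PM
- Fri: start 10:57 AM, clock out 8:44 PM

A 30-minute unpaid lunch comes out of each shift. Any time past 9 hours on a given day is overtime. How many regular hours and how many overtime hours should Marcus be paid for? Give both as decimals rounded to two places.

Mon: 7:53 AM–4:54 PM = 9 h 1 min; less 30 min break → 8 h 31 min
Tue: 7:46 AM–4:47 PM = 9 h 1 min; less 30 min break → 8 h 31 min
Wed: 10:13 AM–8:01 PM = 9 h 48 min; less 30 min break → 9 h 18 min
Thu: 9:26 AM–4:10 PM = 6 h 44 min; less 30 min break → 6 h 14 min
Fri: 10:57 AM–8:44 PM = 9 h 47 min; less 30 min break → 9 h 17 min
Mon reg 8 h 31 min / OT 0 h 0 min; Tue reg 8 h 31 min / OT 0 h 0 min; Wed reg 9 h 0 min / OT 0 h 18 min; Thu reg 6 h 14 min / OT 0 h 0 min; Fri reg 9 h 0 min / OT 0 h 17 min.
Totals: regular 41 h 16 min, overtime 0 h 35 min.

Regular 41.27 hours, overtime 0.58 hours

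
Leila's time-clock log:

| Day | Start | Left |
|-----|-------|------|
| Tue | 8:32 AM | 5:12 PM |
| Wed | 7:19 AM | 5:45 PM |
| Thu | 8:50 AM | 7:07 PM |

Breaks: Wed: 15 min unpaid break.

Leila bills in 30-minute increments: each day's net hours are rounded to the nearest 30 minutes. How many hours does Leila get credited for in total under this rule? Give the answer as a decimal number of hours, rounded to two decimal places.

Tue: 8:32 AM–5:12 PM = 8 h 40 min → rounds to 8 h 30 min
Wed: 7:19 AM–5:45 PM = 10 h 26 min − 15 min = 10 h 11 min → rounds to 10 h 0 min
Thu: 8:50 AM–7:07 PM = 10 h 17 min → rounds to 10 h 30 min
Total credited: 29 h 0 min.

29.00 hours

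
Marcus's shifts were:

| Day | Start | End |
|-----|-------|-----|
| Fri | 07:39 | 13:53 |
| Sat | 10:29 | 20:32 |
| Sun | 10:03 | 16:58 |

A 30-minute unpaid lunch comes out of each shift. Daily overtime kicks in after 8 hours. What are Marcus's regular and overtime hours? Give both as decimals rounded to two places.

Fri: 07:39–13:53 = 6 h 14 min; less 30 min break → 5 h 44 min
Sat: 10:29–20:32 = 10 h 3 min; less 30 min break → 9 h 33 min
Sun: 10:03–16:58 = 6 h 55 min; less 30 min break → 6 h 25 min
Fri reg 5 h 44 min / OT 0 h 0 min; Sat reg 8 h 0 min / OT 1 h 33 min; Sun reg 6 h 25 min / OT 0 h 0 min.
Totals: regular 20 h 9 min, overtime 1 h 33 min.

Regular 20.15 hours, overtime 1.55 hours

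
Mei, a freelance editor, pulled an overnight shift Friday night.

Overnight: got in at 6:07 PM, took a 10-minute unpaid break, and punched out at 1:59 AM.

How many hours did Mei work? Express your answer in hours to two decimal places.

7.70 hours

Overnight: 6:07 PM → midnight = 5 h 53 min; midnight → 1:59 AM = 1 h 59 min; span 7 h 52 min; less 10 min break → 7 h 42 min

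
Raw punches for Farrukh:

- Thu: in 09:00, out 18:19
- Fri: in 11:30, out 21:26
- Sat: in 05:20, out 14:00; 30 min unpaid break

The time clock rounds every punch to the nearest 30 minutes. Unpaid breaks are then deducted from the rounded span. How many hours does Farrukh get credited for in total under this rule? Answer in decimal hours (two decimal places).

27.50 hours

Thu: in 09:00→09:00, out 18:19→18:30; 9 h 30 min
Fri: in 11:30→11:30, out 21:26→21:30; 10 h 0 min
Sat: in 05:20→05:30, out 14:00→14:00; 8 h 30 min − 30 min = 8 h 0 min
Total credited: 27 h 30 min.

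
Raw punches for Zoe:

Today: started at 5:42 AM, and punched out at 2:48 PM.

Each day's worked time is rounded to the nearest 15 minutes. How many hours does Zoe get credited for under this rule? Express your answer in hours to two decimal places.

9.00 hours

Today: 5:42 AM–2:48 PM = 9 h 6 min → rounds to 9 h 0 min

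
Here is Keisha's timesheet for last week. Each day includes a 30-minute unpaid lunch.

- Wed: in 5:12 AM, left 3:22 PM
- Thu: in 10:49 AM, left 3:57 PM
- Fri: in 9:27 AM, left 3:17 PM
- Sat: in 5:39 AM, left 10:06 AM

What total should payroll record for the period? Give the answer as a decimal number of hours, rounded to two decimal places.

Wed: 5:12 AM–3:22 PM = 10 h 10 min; less 30 min break → 9 h 40 min
Thu: 10:49 AM–3:57 PM = 5 h 8 min; less 30 min break → 4 h 38 min
Fri: 9:27 AM–3:17 PM = 5 h 50 min; less 30 min break → 5 h 20 min
Sat: 5:39 AM–10:06 AM = 4 h 27 min; less 30 min break → 3 h 57 min
Total: 9 h 40 min + 4 h 38 min + 5 h 20 min + 3 h 57 min = 23 h 35 min.

23.58 hours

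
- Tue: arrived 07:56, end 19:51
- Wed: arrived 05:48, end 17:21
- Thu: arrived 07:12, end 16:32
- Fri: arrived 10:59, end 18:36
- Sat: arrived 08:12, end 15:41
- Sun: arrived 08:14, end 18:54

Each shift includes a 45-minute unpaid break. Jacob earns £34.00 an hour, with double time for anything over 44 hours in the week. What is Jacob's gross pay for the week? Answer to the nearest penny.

£2180.53

Tue: 07:56–19:51 = 11 h 55 min; less 45 min break → 11 h 10 min
Wed: 05:48–17:21 = 11 h 33 min; less 45 min break → 10 h 48 min
Thu: 07:12–16:32 = 9 h 20 min; less 45 min break → 8 h 35 min
Fri: 10:59–18:36 = 7 h 37 min; less 45 min break → 6 h 52 min
Sat: 08:12–15:41 = 7 h 29 min; less 45 min break → 6 h 44 min
Sun: 08:14–18:54 = 10 h 40 min; less 45 min break → 9 h 55 min
Total worked: 54 h 4 min = 3244 min.
Regular 44 h 0 min = 2640 min at £34.00/h; overtime 10 h 4 min = 604 min at £68.00/h.
Pay = (2640 × £34.00 + 604 × £68.00) ÷ 60 = £2180.53.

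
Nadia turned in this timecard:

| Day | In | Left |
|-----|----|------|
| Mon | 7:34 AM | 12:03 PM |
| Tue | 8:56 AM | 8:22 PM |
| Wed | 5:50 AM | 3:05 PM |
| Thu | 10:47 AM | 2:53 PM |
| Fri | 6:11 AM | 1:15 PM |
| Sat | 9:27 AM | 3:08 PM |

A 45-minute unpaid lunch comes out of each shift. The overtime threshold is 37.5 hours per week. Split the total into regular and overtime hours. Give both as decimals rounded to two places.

Mon: 7:34 AM–12:03 PM = 4 h 29 min; less 45 min break → 3 h 44 min
Tue: 8:56 AM–8:22 PM = 11 h 26 min; less 45 min break → 10 h 41 min
Wed: 5:50 AM–3:05 PM = 9 h 15 min; less 45 min break → 8 h 30 min
Thu: 10:47 AM–2:53 PM = 4 h 6 min; less 45 min break → 3 h 21 min
Fri: 6:11 AM–1:15 PM = 7 h 4 min; less 45 min break → 6 h 19 min
Sat: 9:27 AM–3:08 PM = 5 h 41 min; less 45 min break → 4 h 56 min
Total worked: 37 h 31 min = 37.52 h.
Threshold 37.5 h → overtime 0 h 1 min, regular 37 h 30 min.

Regular 37.50 hours, overtime 0.02 hours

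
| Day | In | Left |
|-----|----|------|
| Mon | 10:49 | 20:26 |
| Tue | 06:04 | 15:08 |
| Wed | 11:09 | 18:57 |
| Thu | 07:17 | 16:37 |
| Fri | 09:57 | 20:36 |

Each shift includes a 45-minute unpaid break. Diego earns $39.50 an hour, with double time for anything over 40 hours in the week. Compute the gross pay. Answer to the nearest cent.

Mon: 10:49–20:26 = 9 h 37 min; less 45 min break → 8 h 52 min
Tue: 06:04–15:08 = 9 h 4 min; less 45 min break → 8 h 19 min
Wed: 11:09–18:57 = 7 h 48 min; less 45 min break → 7 h 3 min
Thu: 07:17–16:37 = 9 h 20 min; less 45 min break → 8 h 35 min
Fri: 09:57–20:36 = 10 h 39 min; less 45 min break → 9 h 54 min
Total worked: 42 h 43 min = 2563 min.
Regular 40 h 0 min = 2400 min at $39.50/h; overtime 2 h 43 min = 163 min at $79.00/h.
Pay = (2400 × $39.50 + 163 × $79.00) ÷ 60 = $1794.62.

$1794.62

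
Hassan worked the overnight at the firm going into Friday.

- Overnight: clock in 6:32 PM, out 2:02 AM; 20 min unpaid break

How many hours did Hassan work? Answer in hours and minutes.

Overnight: 6:32 PM → midnight = 5 h 28 min; midnight → 2:02 AM = 2 h 2 min; span 7 h 30 min; less 20 min break → 7 h 10 min

7 h 10 min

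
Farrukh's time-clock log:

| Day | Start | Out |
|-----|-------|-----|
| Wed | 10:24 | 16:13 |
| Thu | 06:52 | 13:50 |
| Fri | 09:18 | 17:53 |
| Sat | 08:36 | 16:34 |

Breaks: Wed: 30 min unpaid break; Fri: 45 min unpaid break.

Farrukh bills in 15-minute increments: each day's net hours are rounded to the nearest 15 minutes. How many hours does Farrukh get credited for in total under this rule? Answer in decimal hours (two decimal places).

Wed: 10:24–16:13 = 5 h 49 min − 30 min = 5 h 19 min → rounds to 5 h 15 min
Thu: 06:52–13:50 = 6 h 58 min → rounds to 7 h 0 min
Fri: 09:18–17:53 = 8 h 35 min − 45 min = 7 h 50 min → rounds to 7 h 45 min
Sat: 08:36–16:34 = 7 h 58 min → rounds to 8 h 0 min
Total credited: 28 h 0 min.

28.00 hours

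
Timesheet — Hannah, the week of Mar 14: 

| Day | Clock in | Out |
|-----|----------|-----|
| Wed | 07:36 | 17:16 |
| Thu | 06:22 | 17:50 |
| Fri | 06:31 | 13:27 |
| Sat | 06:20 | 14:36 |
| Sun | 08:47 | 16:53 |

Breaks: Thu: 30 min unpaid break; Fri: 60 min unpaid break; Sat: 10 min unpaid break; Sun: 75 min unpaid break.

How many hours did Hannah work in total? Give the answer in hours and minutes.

41 h 31 min

Wed: 07:36–17:16 = 9 h 40 min
Thu: 06:22–17:50 = 11 h 28 min; less 30 min break → 10 h 58 min
Fri: 06:31–13:27 = 6 h 56 min; less 60 min break → 5 h 56 min
Sat: 06:20–14:36 = 8 h 16 min; less 10 min break → 8 h 6 min
Sun: 08:47–16:53 = 8 h 6 min; less 75 min break → 6 h 51 min
Total: 9 h 40 min + 10 h 58 min + 5 h 56 min + 8 h 6 min + 6 h 51 min = 41 h 31 min.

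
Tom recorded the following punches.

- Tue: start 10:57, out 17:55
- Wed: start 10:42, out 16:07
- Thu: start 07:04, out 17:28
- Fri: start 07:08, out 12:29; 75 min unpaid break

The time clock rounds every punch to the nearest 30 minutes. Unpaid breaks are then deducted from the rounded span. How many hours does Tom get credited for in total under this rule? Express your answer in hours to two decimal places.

27.25 hours

Tue: in 10:57→11:00, out 17:55→18:00; 7 h 0 min
Wed: in 10:42→10:30, out 16:07→16:00; 5 h 30 min
Thu: in 07:04→07:00, out 17:28→17:30; 10 h 30 min
Fri: in 07:08→07:00, out 12:29→12:30; 5 h 30 min − 75 min = 4 h 15 min
Total credited: 27 h 15 min.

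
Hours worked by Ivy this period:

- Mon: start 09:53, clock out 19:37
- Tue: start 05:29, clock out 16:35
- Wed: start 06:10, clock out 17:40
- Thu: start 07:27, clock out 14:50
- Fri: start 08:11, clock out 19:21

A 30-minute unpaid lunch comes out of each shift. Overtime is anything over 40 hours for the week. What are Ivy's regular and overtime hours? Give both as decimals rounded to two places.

Mon: 09:53–19:37 = 9 h 44 min; less 30 min break → 9 h 14 min
Tue: 05:29–16:35 = 11 h 6 min; less 30 min break → 10 h 36 min
Wed: 06:10–17:40 = 11 h 30 min; less 30 min break → 11 h 0 min
Thu: 07:27–14:50 = 7 h 23 min; less 30 min break → 6 h 53 min
Fri: 08:11–19:21 = 11 h 10 min; less 30 min break → 10 h 40 min
Total worked: 48 h 23 min = 48.38 h.
Threshold 40 h → overtime 8 h 23 min, regular 40 h 0 min.

Regular 40.00 hours, overtime 8.38 hours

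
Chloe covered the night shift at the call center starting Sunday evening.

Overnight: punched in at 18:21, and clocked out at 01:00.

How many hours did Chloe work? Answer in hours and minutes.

Overnight: 18:21 → midnight = 5 h 39 min; midnight → 01:00 = 1 h 0 min; span 6 h 39 min

6 h 39 min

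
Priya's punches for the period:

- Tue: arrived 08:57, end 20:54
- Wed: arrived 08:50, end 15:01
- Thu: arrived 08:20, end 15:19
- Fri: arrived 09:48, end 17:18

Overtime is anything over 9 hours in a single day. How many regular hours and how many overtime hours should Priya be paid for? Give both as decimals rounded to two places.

Regular 29.67 hours, overtime 2.95 hours

Tue: 08:57–20:54 = 11 h 57 min
Wed: 08:50–15:01 = 6 h 11 min
Thu: 08:20–15:19 = 6 h 59 min
Fri: 09:48–17:18 = 7 h 30 min
Tue reg 9 h 0 min / OT 2 h 57 min; Wed reg 6 h 11 min / OT 0 h 0 min; Thu reg 6 h 59 min / OT 0 h 0 min; Fri reg 7 h 30 min / OT 0 h 0 min.
Totals: regular 29 h 40 min, overtime 2 h 57 min.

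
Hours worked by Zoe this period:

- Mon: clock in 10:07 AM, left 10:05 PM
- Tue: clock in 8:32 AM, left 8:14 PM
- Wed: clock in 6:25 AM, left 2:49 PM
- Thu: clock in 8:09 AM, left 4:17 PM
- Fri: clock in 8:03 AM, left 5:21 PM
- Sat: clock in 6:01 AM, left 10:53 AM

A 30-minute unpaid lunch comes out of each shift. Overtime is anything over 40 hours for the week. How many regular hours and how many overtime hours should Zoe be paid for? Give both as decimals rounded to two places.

Mon: 10:07 AM–10:05 PM = 11 h 58 min; less 30 min break → 11 h 28 min
Tue: 8:32 AM–8:14 PM = 11 h 42 min; less 30 min break → 11 h 12 min
Wed: 6:25 AM–2:49 PM = 8 h 24 min; less 30 min break → 7 h 54 min
Thu: 8:09 AM–4:17 PM = 8 h 8 min; less 30 min break → 7 h 38 min
Fri: 8:03 AM–5:21 PM = 9 h 18 min; less 30 min break → 8 h 48 min
Sat: 6:01 AM–10:53 AM = 4 h 52 min; less 30 min break → 4 h 22 min
Total worked: 51 h 22 min = 51.37 h.
Threshold 40 h → overtime 11 h 22 min, regular 40 h 0 min.

Regular 40.00 hours, overtime 11.37 hours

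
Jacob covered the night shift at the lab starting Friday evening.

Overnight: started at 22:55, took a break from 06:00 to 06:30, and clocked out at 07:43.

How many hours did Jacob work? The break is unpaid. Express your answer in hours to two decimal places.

Overnight: 22:55 → midnight = 1 h 5 min; midnight → 07:43 = 7 h 43 min; span 8 h 48 min; less 30 min break → 8 h 18 min

8.30 hours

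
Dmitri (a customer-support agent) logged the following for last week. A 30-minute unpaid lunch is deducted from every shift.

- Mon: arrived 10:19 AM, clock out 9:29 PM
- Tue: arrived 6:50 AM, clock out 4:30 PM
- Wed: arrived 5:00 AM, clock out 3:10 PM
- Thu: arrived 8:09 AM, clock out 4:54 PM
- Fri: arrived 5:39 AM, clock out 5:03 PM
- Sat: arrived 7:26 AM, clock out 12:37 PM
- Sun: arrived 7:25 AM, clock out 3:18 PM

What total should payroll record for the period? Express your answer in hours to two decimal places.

60.72 hours

Mon: 10:19 AM–9:29 PM = 11 h 10 min; less 30 min break → 10 h 40 min
Tue: 6:50 AM–4:30 PM = 9 h 40 min; less 30 min break → 9 h 10 min
Wed: 5:00 AM–3:10 PM = 10 h 10 min; less 30 min break → 9 h 40 min
Thu: 8:09 AM–4:54 PM = 8 h 45 min; less 30 min break → 8 h 15 min
Fri: 5:39 AM–5:03 PM = 11 h 24 min; less 30 min break → 10 h 54 min
Sat: 7:26 AM–12:37 PM = 5 h 11 min; less 30 min break → 4 h 41 min
Sun: 7:25 AM–3:18 PM = 7 h 53 min; less 30 min break → 7 h 23 min
Total: 10 h 40 min + 9 h 10 min + 9 h 40 min + 8 h 15 min + 10 h 54 min + 4 h 41 min + 7 h 23 min = 60 h 43 min.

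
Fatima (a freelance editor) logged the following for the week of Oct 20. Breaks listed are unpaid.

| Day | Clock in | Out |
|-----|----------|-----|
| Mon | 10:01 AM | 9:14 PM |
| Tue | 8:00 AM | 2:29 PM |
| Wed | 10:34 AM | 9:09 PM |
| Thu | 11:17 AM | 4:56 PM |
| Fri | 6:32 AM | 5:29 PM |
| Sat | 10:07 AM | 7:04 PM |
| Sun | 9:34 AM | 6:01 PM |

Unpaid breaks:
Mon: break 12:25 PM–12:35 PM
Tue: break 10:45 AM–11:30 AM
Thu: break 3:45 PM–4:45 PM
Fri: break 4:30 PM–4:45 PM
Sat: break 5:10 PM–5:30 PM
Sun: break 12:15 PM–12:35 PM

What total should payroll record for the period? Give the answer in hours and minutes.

Mon: 10:01 AM–9:14 PM = 11 h 13 min; less 10 min break → 11 h 3 min
Tue: 8:00 AM–2:29 PM = 6 h 29 min; less 45 min break → 5 h 44 min
Wed: 10:34 AM–9:09 PM = 10 h 35 min
Thu: 11:17 AM–4:56 PM = 5 h 39 min; less 60 min break → 4 h 39 min
Fri: 6:32 AM–5:29 PM = 10 h 57 min; less 15 min break → 10 h 42 min
Sat: 10:07 AM–7:04 PM = 8 h 57 min; less 20 min break → 8 h 37 min
Sun: 9:34 AM–6:01 PM = 8 h 27 min; less 20 min break → 8 h 7 min
Total: 11 h 3 min + 5 h 44 min + 10 h 35 min + 4 h 39 min + 10 h 42 min + 8 h 37 min + 8 h 7 min = 59 h 27 min.

59 h 27 min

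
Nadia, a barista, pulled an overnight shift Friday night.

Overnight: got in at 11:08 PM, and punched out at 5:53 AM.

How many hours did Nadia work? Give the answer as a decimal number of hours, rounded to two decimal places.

Overnight: 11:08 PM → midnight = 0 h 52 min; midnight → 5:53 AM = 5 h 53 min; span 6 h 45 min

6.75 hours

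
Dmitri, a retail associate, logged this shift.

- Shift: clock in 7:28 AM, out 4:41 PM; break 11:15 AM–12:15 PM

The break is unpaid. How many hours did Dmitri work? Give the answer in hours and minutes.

Shift: 7:28 AM–4:41 PM = 9 h 13 min; less 60 min break → 8 h 13 min

8 h 13 min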